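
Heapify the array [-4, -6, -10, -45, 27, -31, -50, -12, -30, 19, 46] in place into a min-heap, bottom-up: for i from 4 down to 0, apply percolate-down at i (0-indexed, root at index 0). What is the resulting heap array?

[-50, -45, -31, -30, 19, -4, -10, -12, -6, 27, 46]

sift down from index 4:
  27 vs smaller child 19 at index 9, swap → [-4, -6, -10, -45, 19, -31, -50, -12, -30, 27, 46]
sift down from index 3: already satisfies heap property
sift down from index 2:
  -10 vs smaller child -50 at index 6, swap → [-4, -6, -50, -45, 19, -31, -10, -12, -30, 27, 46]
sift down from index 1:
  -6 vs smaller child -45 at index 3, swap → [-4, -45, -50, -6, 19, -31, -10, -12, -30, 27, 46]
  -6 vs smaller child -30 at index 8, swap → [-4, -45, -50, -30, 19, -31, -10, -12, -6, 27, 46]
sift down from index 0:
  -4 vs smaller child -50 at index 2, swap → [-50, -45, -4, -30, 19, -31, -10, -12, -6, 27, 46]
  -4 vs smaller child -31 at index 5, swap → [-50, -45, -31, -30, 19, -4, -10, -12, -6, 27, 46]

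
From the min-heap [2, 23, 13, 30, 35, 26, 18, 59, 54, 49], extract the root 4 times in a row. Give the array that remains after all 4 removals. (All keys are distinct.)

[26, 30, 49, 59, 35, 54]

extract-min #1 returns 2:
  remove root 2; move last element 49 to root → [49, 23, 13, 30, 35, 26, 18, 59, 54]
  49 vs smaller child 13 at index 2, swap → [13, 23, 49, 30, 35, 26, 18, 59, 54]
  49 vs smaller child 18 at index 6, swap → [13, 23, 18, 30, 35, 26, 49, 59, 54]
extract-min #2 returns 13:
  remove root 13; move last element 54 to root → [54, 23, 18, 30, 35, 26, 49, 59]
  54 vs smaller child 18 at index 2, swap → [18, 23, 54, 30, 35, 26, 49, 59]
  54 vs smaller child 26 at index 5, swap → [18, 23, 26, 30, 35, 54, 49, 59]
extract-min #3 returns 18:
  remove root 18; move last element 59 to root → [59, 23, 26, 30, 35, 54, 49]
  59 vs smaller child 23 at index 1, swap → [23, 59, 26, 30, 35, 54, 49]
  59 vs smaller child 30 at index 3, swap → [23, 30, 26, 59, 35, 54, 49]
extract-min #4 returns 23:
  remove root 23; move last element 49 to root → [49, 30, 26, 59, 35, 54]
  49 vs smaller child 26 at index 2, swap → [26, 30, 49, 59, 35, 54]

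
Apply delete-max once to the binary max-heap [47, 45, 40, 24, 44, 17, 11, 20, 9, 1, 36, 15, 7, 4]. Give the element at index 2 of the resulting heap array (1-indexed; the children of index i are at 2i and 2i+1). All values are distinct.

44

remove root 47; move last element 4 to root → [4, 45, 40, 24, 44, 17, 11, 20, 9, 1, 36, 15, 7]
4 vs larger child 45 at index 2, swap → [45, 4, 40, 24, 44, 17, 11, 20, 9, 1, 36, 15, 7]
4 vs larger child 44 at index 5, swap → [45, 44, 40, 24, 4, 17, 11, 20, 9, 1, 36, 15, 7]
4 vs larger child 36 at index 11, swap → [45, 44, 40, 24, 36, 17, 11, 20, 9, 1, 4, 15, 7]
resulting array: [45, 44, 40, 24, 36, 17, 11, 20, 9, 1, 4, 15, 7]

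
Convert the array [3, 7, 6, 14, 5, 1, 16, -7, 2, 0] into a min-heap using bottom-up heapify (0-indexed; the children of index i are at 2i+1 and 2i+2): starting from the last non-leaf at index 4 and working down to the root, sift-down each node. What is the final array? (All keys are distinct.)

[-7, 0, 1, 2, 3, 6, 16, 14, 7, 5]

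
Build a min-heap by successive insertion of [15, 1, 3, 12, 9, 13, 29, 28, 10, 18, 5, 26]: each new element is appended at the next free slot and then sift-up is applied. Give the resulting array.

Insert 15:
  append 15 at index 0 → [15] (no swap needed)
Insert 1:
  append 1 at index 1 → [15, 1]
  1 < parent 15 at index 0, swap → [1, 15]
Insert 3:
  append 3 at index 2 → [1, 15, 3] (no swap needed)
Insert 12:
  append 12 at index 3 → [1, 15, 3, 12]
  12 < parent 15 at index 1, swap → [1, 12, 3, 15]
Insert 9:
  append 9 at index 4 → [1, 12, 3, 15, 9]
  9 < parent 12 at index 1, swap → [1, 9, 3, 15, 12]
Insert 13:
  append 13 at index 5 → [1, 9, 3, 15, 12, 13] (no swap needed)
Insert 29:
  append 29 at index 6 → [1, 9, 3, 15, 12, 13, 29] (no swap needed)
Insert 28:
  append 28 at index 7 → [1, 9, 3, 15, 12, 13, 29, 28] (no swap needed)
Insert 10:
  append 10 at index 8 → [1, 9, 3, 15, 12, 13, 29, 28, 10]
  10 < parent 15 at index 3, swap → [1, 9, 3, 10, 12, 13, 29, 28, 15]
Insert 18:
  append 18 at index 9 → [1, 9, 3, 10, 12, 13, 29, 28, 15, 18] (no swap needed)
Insert 5:
  append 5 at index 10 → [1, 9, 3, 10, 12, 13, 29, 28, 15, 18, 5]
  5 < parent 12 at index 4, swap → [1, 9, 3, 10, 5, 13, 29, 28, 15, 18, 12]
  5 < parent 9 at index 1, swap → [1, 5, 3, 10, 9, 13, 29, 28, 15, 18, 12]
Insert 26:
  append 26 at index 11 → [1, 5, 3, 10, 9, 13, 29, 28, 15, 18, 12, 26] (no swap needed)

[1, 5, 3, 10, 9, 13, 29, 28, 15, 18, 12, 26]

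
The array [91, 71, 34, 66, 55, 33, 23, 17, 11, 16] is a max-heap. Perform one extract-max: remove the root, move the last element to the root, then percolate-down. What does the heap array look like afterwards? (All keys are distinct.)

remove root 91; move last element 16 to root → [16, 71, 34, 66, 55, 33, 23, 17, 11]
16 vs larger child 71 at index 1, swap → [71, 16, 34, 66, 55, 33, 23, 17, 11]
16 vs larger child 66 at index 3, swap → [71, 66, 34, 16, 55, 33, 23, 17, 11]
16 vs larger child 17 at index 7, swap → [71, 66, 34, 17, 55, 33, 23, 16, 11]

[71, 66, 34, 17, 55, 33, 23, 16, 11]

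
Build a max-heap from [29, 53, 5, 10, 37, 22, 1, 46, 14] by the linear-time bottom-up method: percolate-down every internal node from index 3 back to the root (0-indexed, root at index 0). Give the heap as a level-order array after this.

sift down from index 3:
  10 vs larger child 46 at index 7, swap → [29, 53, 5, 46, 37, 22, 1, 10, 14]
sift down from index 2:
  5 vs larger child 22 at index 5, swap → [29, 53, 22, 46, 37, 5, 1, 10, 14]
sift down from index 1: already satisfies heap property
sift down from index 0:
  29 vs larger child 53 at index 1, swap → [53, 29, 22, 46, 37, 5, 1, 10, 14]
  29 vs larger child 46 at index 3, swap → [53, 46, 22, 29, 37, 5, 1, 10, 14]

[53, 46, 22, 29, 37, 5, 1, 10, 14]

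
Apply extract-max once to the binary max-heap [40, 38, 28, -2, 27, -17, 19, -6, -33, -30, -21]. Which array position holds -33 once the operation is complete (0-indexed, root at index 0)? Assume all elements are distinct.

8

remove root 40; move last element -21 to root → [-21, 38, 28, -2, 27, -17, 19, -6, -33, -30]
-21 vs larger child 38 at index 1, swap → [38, -21, 28, -2, 27, -17, 19, -6, -33, -30]
-21 vs larger child 27 at index 4, swap → [38, 27, 28, -2, -21, -17, 19, -6, -33, -30]
resulting array: [38, 27, 28, -2, -21, -17, 19, -6, -33, -30]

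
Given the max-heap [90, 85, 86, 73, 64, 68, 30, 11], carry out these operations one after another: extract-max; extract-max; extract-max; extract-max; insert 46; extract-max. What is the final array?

extract-max → returns 90:
  remove root 90; move last element 11 to root → [11, 85, 86, 73, 64, 68, 30]
  11 vs larger child 86 at index 2, swap → [86, 85, 11, 73, 64, 68, 30]
  11 vs larger child 68 at index 5, swap → [86, 85, 68, 73, 64, 11, 30]
extract-max → returns 86:
  remove root 86; move last element 30 to root → [30, 85, 68, 73, 64, 11]
  30 vs larger child 85 at index 1, swap → [85, 30, 68, 73, 64, 11]
  30 vs larger child 73 at index 3, swap → [85, 73, 68, 30, 64, 11]
extract-max → returns 85:
  remove root 85; move last element 11 to root → [11, 73, 68, 30, 64]
  11 vs larger child 73 at index 1, swap → [73, 11, 68, 30, 64]
  11 vs larger child 64 at index 4, swap → [73, 64, 68, 30, 11]
extract-max → returns 73:
  remove root 73; move last element 11 to root → [11, 64, 68, 30]
  11 vs larger child 68 at index 2, swap → [68, 64, 11, 30]
insert 46:
  append 46 at index 4 → [68, 64, 11, 30, 46] (no swap needed)
extract-max → returns 68:
  remove root 68; move last element 46 to root → [46, 64, 11, 30]
  46 vs larger child 64 at index 1, swap → [64, 46, 11, 30]

[64, 46, 11, 30]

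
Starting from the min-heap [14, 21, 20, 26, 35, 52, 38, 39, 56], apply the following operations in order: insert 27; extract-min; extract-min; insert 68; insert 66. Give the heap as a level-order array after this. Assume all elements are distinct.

[21, 26, 35, 39, 27, 52, 38, 56, 68, 66]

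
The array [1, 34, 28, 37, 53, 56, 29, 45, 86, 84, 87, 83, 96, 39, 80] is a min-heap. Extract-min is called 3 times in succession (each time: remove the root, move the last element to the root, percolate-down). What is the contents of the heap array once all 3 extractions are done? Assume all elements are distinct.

[34, 37, 39, 45, 53, 56, 80, 96, 86, 84, 87, 83]

extract-min #1 returns 1:
  remove root 1; move last element 80 to root → [80, 34, 28, 37, 53, 56, 29, 45, 86, 84, 87, 83, 96, 39]
  80 vs smaller child 28 at index 2, swap → [28, 34, 80, 37, 53, 56, 29, 45, 86, 84, 87, 83, 96, 39]
  80 vs smaller child 29 at index 6, swap → [28, 34, 29, 37, 53, 56, 80, 45, 86, 84, 87, 83, 96, 39]
  80 vs only child 39 at index 13, swap → [28, 34, 29, 37, 53, 56, 39, 45, 86, 84, 87, 83, 96, 80]
extract-min #2 returns 28:
  remove root 28; move last element 80 to root → [80, 34, 29, 37, 53, 56, 39, 45, 86, 84, 87, 83, 96]
  80 vs smaller child 29 at index 2, swap → [29, 34, 80, 37, 53, 56, 39, 45, 86, 84, 87, 83, 96]
  80 vs smaller child 39 at index 6, swap → [29, 34, 39, 37, 53, 56, 80, 45, 86, 84, 87, 83, 96]
extract-min #3 returns 29:
  remove root 29; move last element 96 to root → [96, 34, 39, 37, 53, 56, 80, 45, 86, 84, 87, 83]
  96 vs smaller child 34 at index 1, swap → [34, 96, 39, 37, 53, 56, 80, 45, 86, 84, 87, 83]
  96 vs smaller child 37 at index 3, swap → [34, 37, 39, 96, 53, 56, 80, 45, 86, 84, 87, 83]
  96 vs smaller child 45 at index 7, swap → [34, 37, 39, 45, 53, 56, 80, 96, 86, 84, 87, 83]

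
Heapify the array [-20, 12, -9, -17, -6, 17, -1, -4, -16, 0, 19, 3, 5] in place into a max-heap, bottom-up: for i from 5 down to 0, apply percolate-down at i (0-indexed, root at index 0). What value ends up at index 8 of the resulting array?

sift down from index 5: already satisfies heap property
sift down from index 4:
  -6 vs larger child 19 at index 10, swap → [-20, 12, -9, -17, 19, 17, -1, -4, -16, 0, -6, 3, 5]
sift down from index 3:
  -17 vs larger child -4 at index 7, swap → [-20, 12, -9, -4, 19, 17, -1, -17, -16, 0, -6, 3, 5]
sift down from index 2:
  -9 vs larger child 17 at index 5, swap → [-20, 12, 17, -4, 19, -9, -1, -17, -16, 0, -6, 3, 5]
  -9 vs larger child 5 at index 12, swap → [-20, 12, 17, -4, 19, 5, -1, -17, -16, 0, -6, 3, -9]
sift down from index 1:
  12 vs larger child 19 at index 4, swap → [-20, 19, 17, -4, 12, 5, -1, -17, -16, 0, -6, 3, -9]
sift down from index 0:
  -20 vs larger child 19 at index 1, swap → [19, -20, 17, -4, 12, 5, -1, -17, -16, 0, -6, 3, -9]
  -20 vs larger child 12 at index 4, swap → [19, 12, 17, -4, -20, 5, -1, -17, -16, 0, -6, 3, -9]
  -20 vs larger child 0 at index 9, swap → [19, 12, 17, -4, 0, 5, -1, -17, -16, -20, -6, 3, -9]
resulting array: [19, 12, 17, -4, 0, 5, -1, -17, -16, -20, -6, 3, -9]

-16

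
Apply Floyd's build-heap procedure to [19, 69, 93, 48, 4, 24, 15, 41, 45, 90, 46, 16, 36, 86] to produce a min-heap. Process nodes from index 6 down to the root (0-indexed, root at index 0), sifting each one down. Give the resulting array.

sift down from index 6: already satisfies heap property
sift down from index 5:
  24 vs smaller child 16 at index 11, swap → [19, 69, 93, 48, 4, 16, 15, 41, 45, 90, 46, 24, 36, 86]
sift down from index 4: already satisfies heap property
sift down from index 3:
  48 vs smaller child 41 at index 7, swap → [19, 69, 93, 41, 4, 16, 15, 48, 45, 90, 46, 24, 36, 86]
sift down from index 2:
  93 vs smaller child 15 at index 6, swap → [19, 69, 15, 41, 4, 16, 93, 48, 45, 90, 46, 24, 36, 86]
  93 vs only child 86 at index 13, swap → [19, 69, 15, 41, 4, 16, 86, 48, 45, 90, 46, 24, 36, 93]
sift down from index 1:
  69 vs smaller child 4 at index 4, swap → [19, 4, 15, 41, 69, 16, 86, 48, 45, 90, 46, 24, 36, 93]
  69 vs smaller child 46 at index 10, swap → [19, 4, 15, 41, 46, 16, 86, 48, 45, 90, 69, 24, 36, 93]
sift down from index 0:
  19 vs smaller child 4 at index 1, swap → [4, 19, 15, 41, 46, 16, 86, 48, 45, 90, 69, 24, 36, 93]

[4, 19, 15, 41, 46, 16, 86, 48, 45, 90, 69, 24, 36, 93]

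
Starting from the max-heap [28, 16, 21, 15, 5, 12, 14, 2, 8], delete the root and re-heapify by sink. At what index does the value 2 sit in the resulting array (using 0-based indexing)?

7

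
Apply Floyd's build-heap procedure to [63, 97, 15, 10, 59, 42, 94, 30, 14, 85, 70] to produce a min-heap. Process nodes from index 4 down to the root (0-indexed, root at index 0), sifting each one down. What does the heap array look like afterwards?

sift down from index 4: already satisfies heap property
sift down from index 3: already satisfies heap property
sift down from index 2: already satisfies heap property
sift down from index 1:
  97 vs smaller child 10 at index 3, swap → [63, 10, 15, 97, 59, 42, 94, 30, 14, 85, 70]
  97 vs smaller child 14 at index 8, swap → [63, 10, 15, 14, 59, 42, 94, 30, 97, 85, 70]
sift down from index 0:
  63 vs smaller child 10 at index 1, swap → [10, 63, 15, 14, 59, 42, 94, 30, 97, 85, 70]
  63 vs smaller child 14 at index 3, swap → [10, 14, 15, 63, 59, 42, 94, 30, 97, 85, 70]
  63 vs smaller child 30 at index 7, swap → [10, 14, 15, 30, 59, 42, 94, 63, 97, 85, 70]

[10, 14, 15, 30, 59, 42, 94, 63, 97, 85, 70]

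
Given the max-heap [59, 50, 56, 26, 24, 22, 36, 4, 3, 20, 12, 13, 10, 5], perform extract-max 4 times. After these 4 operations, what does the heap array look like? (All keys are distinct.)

[26, 24, 22, 10, 20, 13, 5, 4, 3, 12]

extract-max #1 returns 59:
  remove root 59; move last element 5 to root → [5, 50, 56, 26, 24, 22, 36, 4, 3, 20, 12, 13, 10]
  5 vs larger child 56 at index 2, swap → [56, 50, 5, 26, 24, 22, 36, 4, 3, 20, 12, 13, 10]
  5 vs larger child 36 at index 6, swap → [56, 50, 36, 26, 24, 22, 5, 4, 3, 20, 12, 13, 10]
extract-max #2 returns 56:
  remove root 56; move last element 10 to root → [10, 50, 36, 26, 24, 22, 5, 4, 3, 20, 12, 13]
  10 vs larger child 50 at index 1, swap → [50, 10, 36, 26, 24, 22, 5, 4, 3, 20, 12, 13]
  10 vs larger child 26 at index 3, swap → [50, 26, 36, 10, 24, 22, 5, 4, 3, 20, 12, 13]
extract-max #3 returns 50:
  remove root 50; move last element 13 to root → [13, 26, 36, 10, 24, 22, 5, 4, 3, 20, 12]
  13 vs larger child 36 at index 2, swap → [36, 26, 13, 10, 24, 22, 5, 4, 3, 20, 12]
  13 vs larger child 22 at index 5, swap → [36, 26, 22, 10, 24, 13, 5, 4, 3, 20, 12]
extract-max #4 returns 36:
  remove root 36; move last element 12 to root → [12, 26, 22, 10, 24, 13, 5, 4, 3, 20]
  12 vs larger child 26 at index 1, swap → [26, 12, 22, 10, 24, 13, 5, 4, 3, 20]
  12 vs larger child 24 at index 4, swap → [26, 24, 22, 10, 12, 13, 5, 4, 3, 20]
  12 vs only child 20 at index 9, swap → [26, 24, 22, 10, 20, 13, 5, 4, 3, 12]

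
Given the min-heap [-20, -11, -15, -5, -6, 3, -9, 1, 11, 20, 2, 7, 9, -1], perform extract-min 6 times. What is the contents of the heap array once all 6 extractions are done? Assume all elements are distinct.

extract-min #1 returns -20:
  remove root -20; move last element -1 to root → [-1, -11, -15, -5, -6, 3, -9, 1, 11, 20, 2, 7, 9]
  -1 vs smaller child -15 at index 2, swap → [-15, -11, -1, -5, -6, 3, -9, 1, 11, 20, 2, 7, 9]
  -1 vs smaller child -9 at index 6, swap → [-15, -11, -9, -5, -6, 3, -1, 1, 11, 20, 2, 7, 9]
extract-min #2 returns -15:
  remove root -15; move last element 9 to root → [9, -11, -9, -5, -6, 3, -1, 1, 11, 20, 2, 7]
  9 vs smaller child -11 at index 1, swap → [-11, 9, -9, -5, -6, 3, -1, 1, 11, 20, 2, 7]
  9 vs smaller child -6 at index 4, swap → [-11, -6, -9, -5, 9, 3, -1, 1, 11, 20, 2, 7]
  9 vs smaller child 2 at index 10, swap → [-11, -6, -9, -5, 2, 3, -1, 1, 11, 20, 9, 7]
extract-min #3 returns -11:
  remove root -11; move last element 7 to root → [7, -6, -9, -5, 2, 3, -1, 1, 11, 20, 9]
  7 vs smaller child -9 at index 2, swap → [-9, -6, 7, -5, 2, 3, -1, 1, 11, 20, 9]
  7 vs smaller child -1 at index 6, swap → [-9, -6, -1, -5, 2, 3, 7, 1, 11, 20, 9]
extract-min #4 returns -9:
  remove root -9; move last element 9 to root → [9, -6, -1, -5, 2, 3, 7, 1, 11, 20]
  9 vs smaller child -6 at index 1, swap → [-6, 9, -1, -5, 2, 3, 7, 1, 11, 20]
  9 vs smaller child -5 at index 3, swap → [-6, -5, -1, 9, 2, 3, 7, 1, 11, 20]
  9 vs smaller child 1 at index 7, swap → [-6, -5, -1, 1, 2, 3, 7, 9, 11, 20]
extract-min #5 returns -6:
  remove root -6; move last element 20 to root → [20, -5, -1, 1, 2, 3, 7, 9, 11]
  20 vs smaller child -5 at index 1, swap → [-5, 20, -1, 1, 2, 3, 7, 9, 11]
  20 vs smaller child 1 at index 3, swap → [-5, 1, -1, 20, 2, 3, 7, 9, 11]
  20 vs smaller child 9 at index 7, swap → [-5, 1, -1, 9, 2, 3, 7, 20, 11]
extract-min #6 returns -5:
  remove root -5; move last element 11 to root → [11, 1, -1, 9, 2, 3, 7, 20]
  11 vs smaller child -1 at index 2, swap → [-1, 1, 11, 9, 2, 3, 7, 20]
  11 vs smaller child 3 at index 5, swap → [-1, 1, 3, 9, 2, 11, 7, 20]

[-1, 1, 3, 9, 2, 11, 7, 20]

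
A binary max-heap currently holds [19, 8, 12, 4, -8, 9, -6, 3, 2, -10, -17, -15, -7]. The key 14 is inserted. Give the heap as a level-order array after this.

[19, 8, 14, 4, -8, 9, 12, 3, 2, -10, -17, -15, -7, -6]

append 14 at index 13 → [19, 8, 12, 4, -8, 9, -6, 3, 2, -10, -17, -15, -7, 14]
14 > parent -6 at index 6, swap → [19, 8, 12, 4, -8, 9, 14, 3, 2, -10, -17, -15, -7, -6]
14 > parent 12 at index 2, swap → [19, 8, 14, 4, -8, 9, 12, 3, 2, -10, -17, -15, -7, -6]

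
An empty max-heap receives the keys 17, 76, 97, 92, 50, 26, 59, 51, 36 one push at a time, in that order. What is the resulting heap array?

[97, 92, 76, 51, 50, 26, 59, 17, 36]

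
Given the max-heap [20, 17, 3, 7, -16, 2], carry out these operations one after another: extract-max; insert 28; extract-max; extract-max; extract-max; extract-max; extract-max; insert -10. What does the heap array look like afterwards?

extract-max → returns 20:
  remove root 20; move last element 2 to root → [2, 17, 3, 7, -16]
  2 vs larger child 17 at index 1, swap → [17, 2, 3, 7, -16]
  2 vs larger child 7 at index 3, swap → [17, 7, 3, 2, -16]
insert 28:
  append 28 at index 5 → [17, 7, 3, 2, -16, 28]
  28 > parent 3 at index 2, swap → [17, 7, 28, 2, -16, 3]
  28 > parent 17 at index 0, swap → [28, 7, 17, 2, -16, 3]
extract-max → returns 28:
  remove root 28; move last element 3 to root → [3, 7, 17, 2, -16]
  3 vs larger child 17 at index 2, swap → [17, 7, 3, 2, -16]
extract-max → returns 17:
  remove root 17; move last element -16 to root → [-16, 7, 3, 2]
  -16 vs larger child 7 at index 1, swap → [7, -16, 3, 2]
  -16 vs only child 2 at index 3, swap → [7, 2, 3, -16]
extract-max → returns 7:
  remove root 7; move last element -16 to root → [-16, 2, 3]
  -16 vs larger child 3 at index 2, swap → [3, 2, -16]
extract-max → returns 3:
  remove root 3; move last element -16 to root → [-16, 2]
  -16 vs only child 2 at index 1, swap → [2, -16]
extract-max → returns 2:
  remove root 2; move last element -16 to root → [-16] (no swap needed)
insert -10:
  append -10 at index 1 → [-16, -10]
  -10 > parent -16 at index 0, swap → [-10, -16]

[-10, -16]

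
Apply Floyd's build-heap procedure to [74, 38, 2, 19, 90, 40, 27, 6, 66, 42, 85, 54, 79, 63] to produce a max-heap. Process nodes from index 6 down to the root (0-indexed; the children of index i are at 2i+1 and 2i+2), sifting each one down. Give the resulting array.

[90, 85, 79, 66, 74, 54, 63, 6, 19, 42, 38, 2, 40, 27]

sift down from index 6:
  27 vs only child 63 at index 13, swap → [74, 38, 2, 19, 90, 40, 63, 6, 66, 42, 85, 54, 79, 27]
sift down from index 5:
  40 vs larger child 79 at index 12, swap → [74, 38, 2, 19, 90, 79, 63, 6, 66, 42, 85, 54, 40, 27]
sift down from index 4: already satisfies heap property
sift down from index 3:
  19 vs larger child 66 at index 8, swap → [74, 38, 2, 66, 90, 79, 63, 6, 19, 42, 85, 54, 40, 27]
sift down from index 2:
  2 vs larger child 79 at index 5, swap → [74, 38, 79, 66, 90, 2, 63, 6, 19, 42, 85, 54, 40, 27]
  2 vs larger child 54 at index 11, swap → [74, 38, 79, 66, 90, 54, 63, 6, 19, 42, 85, 2, 40, 27]
sift down from index 1:
  38 vs larger child 90 at index 4, swap → [74, 90, 79, 66, 38, 54, 63, 6, 19, 42, 85, 2, 40, 27]
  38 vs larger child 85 at index 10, swap → [74, 90, 79, 66, 85, 54, 63, 6, 19, 42, 38, 2, 40, 27]
sift down from index 0:
  74 vs larger child 90 at index 1, swap → [90, 74, 79, 66, 85, 54, 63, 6, 19, 42, 38, 2, 40, 27]
  74 vs larger child 85 at index 4, swap → [90, 85, 79, 66, 74, 54, 63, 6, 19, 42, 38, 2, 40, 27]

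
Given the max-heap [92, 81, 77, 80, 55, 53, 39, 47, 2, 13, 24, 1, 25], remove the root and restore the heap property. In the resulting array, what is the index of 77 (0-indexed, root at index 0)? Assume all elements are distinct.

2

remove root 92; move last element 25 to root → [25, 81, 77, 80, 55, 53, 39, 47, 2, 13, 24, 1]
25 vs larger child 81 at index 1, swap → [81, 25, 77, 80, 55, 53, 39, 47, 2, 13, 24, 1]
25 vs larger child 80 at index 3, swap → [81, 80, 77, 25, 55, 53, 39, 47, 2, 13, 24, 1]
25 vs larger child 47 at index 7, swap → [81, 80, 77, 47, 55, 53, 39, 25, 2, 13, 24, 1]
resulting array: [81, 80, 77, 47, 55, 53, 39, 25, 2, 13, 24, 1]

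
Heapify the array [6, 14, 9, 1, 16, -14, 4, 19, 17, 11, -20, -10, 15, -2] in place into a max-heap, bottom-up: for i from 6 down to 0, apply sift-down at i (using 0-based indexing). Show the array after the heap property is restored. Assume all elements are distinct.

sift down from index 6: already satisfies heap property
sift down from index 5:
  -14 vs larger child 15 at index 12, swap → [6, 14, 9, 1, 16, 15, 4, 19, 17, 11, -20, -10, -14, -2]
sift down from index 4: already satisfies heap property
sift down from index 3:
  1 vs larger child 19 at index 7, swap → [6, 14, 9, 19, 16, 15, 4, 1, 17, 11, -20, -10, -14, -2]
sift down from index 2:
  9 vs larger child 15 at index 5, swap → [6, 14, 15, 19, 16, 9, 4, 1, 17, 11, -20, -10, -14, -2]
sift down from index 1:
  14 vs larger child 19 at index 3, swap → [6, 19, 15, 14, 16, 9, 4, 1, 17, 11, -20, -10, -14, -2]
  14 vs larger child 17 at index 8, swap → [6, 19, 15, 17, 16, 9, 4, 1, 14, 11, -20, -10, -14, -2]
sift down from index 0:
  6 vs larger child 19 at index 1, swap → [19, 6, 15, 17, 16, 9, 4, 1, 14, 11, -20, -10, -14, -2]
  6 vs larger child 17 at index 3, swap → [19, 17, 15, 6, 16, 9, 4, 1, 14, 11, -20, -10, -14, -2]
  6 vs larger child 14 at index 8, swap → [19, 17, 15, 14, 16, 9, 4, 1, 6, 11, -20, -10, -14, -2]

[19, 17, 15, 14, 16, 9, 4, 1, 6, 11, -20, -10, -14, -2]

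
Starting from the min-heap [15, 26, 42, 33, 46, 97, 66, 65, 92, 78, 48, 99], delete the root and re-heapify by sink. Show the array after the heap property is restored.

remove root 15; move last element 99 to root → [99, 26, 42, 33, 46, 97, 66, 65, 92, 78, 48]
99 vs smaller child 26 at index 1, swap → [26, 99, 42, 33, 46, 97, 66, 65, 92, 78, 48]
99 vs smaller child 33 at index 3, swap → [26, 33, 42, 99, 46, 97, 66, 65, 92, 78, 48]
99 vs smaller child 65 at index 7, swap → [26, 33, 42, 65, 46, 97, 66, 99, 92, 78, 48]

[26, 33, 42, 65, 46, 97, 66, 99, 92, 78, 48]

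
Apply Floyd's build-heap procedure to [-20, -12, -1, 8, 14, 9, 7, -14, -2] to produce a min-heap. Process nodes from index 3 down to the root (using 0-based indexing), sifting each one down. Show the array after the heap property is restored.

sift down from index 3:
  8 vs smaller child -14 at index 7, swap → [-20, -12, -1, -14, 14, 9, 7, 8, -2]
sift down from index 2: already satisfies heap property
sift down from index 1:
  -12 vs smaller child -14 at index 3, swap → [-20, -14, -1, -12, 14, 9, 7, 8, -2]
sift down from index 0: already satisfies heap property

[-20, -14, -1, -12, 14, 9, 7, 8, -2]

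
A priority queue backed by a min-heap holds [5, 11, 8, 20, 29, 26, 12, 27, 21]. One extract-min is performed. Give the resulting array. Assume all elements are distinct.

[8, 11, 12, 20, 29, 26, 21, 27]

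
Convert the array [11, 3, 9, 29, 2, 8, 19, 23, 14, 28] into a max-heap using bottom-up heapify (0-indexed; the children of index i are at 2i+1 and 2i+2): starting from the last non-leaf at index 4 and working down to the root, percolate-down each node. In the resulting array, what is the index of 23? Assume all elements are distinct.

sift down from index 4:
  2 vs only child 28 at index 9, swap → [11, 3, 9, 29, 28, 8, 19, 23, 14, 2]
sift down from index 3: already satisfies heap property
sift down from index 2:
  9 vs larger child 19 at index 6, swap → [11, 3, 19, 29, 28, 8, 9, 23, 14, 2]
sift down from index 1:
  3 vs larger child 29 at index 3, swap → [11, 29, 19, 3, 28, 8, 9, 23, 14, 2]
  3 vs larger child 23 at index 7, swap → [11, 29, 19, 23, 28, 8, 9, 3, 14, 2]
sift down from index 0:
  11 vs larger child 29 at index 1, swap → [29, 11, 19, 23, 28, 8, 9, 3, 14, 2]
  11 vs larger child 28 at index 4, swap → [29, 28, 19, 23, 11, 8, 9, 3, 14, 2]
resulting array: [29, 28, 19, 23, 11, 8, 9, 3, 14, 2]

3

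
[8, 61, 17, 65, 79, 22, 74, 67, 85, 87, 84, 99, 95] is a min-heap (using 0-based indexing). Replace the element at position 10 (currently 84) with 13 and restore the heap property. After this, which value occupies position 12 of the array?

set index 10 from 84 to 13 → [8, 61, 17, 65, 79, 22, 74, 67, 85, 87, 13, 99, 95]
13 < parent 79 at index 4, swap → [8, 61, 17, 65, 13, 22, 74, 67, 85, 87, 79, 99, 95]
13 < parent 61 at index 1, swap → [8, 13, 17, 65, 61, 22, 74, 67, 85, 87, 79, 99, 95]
resulting array: [8, 13, 17, 65, 61, 22, 74, 67, 85, 87, 79, 99, 95]

95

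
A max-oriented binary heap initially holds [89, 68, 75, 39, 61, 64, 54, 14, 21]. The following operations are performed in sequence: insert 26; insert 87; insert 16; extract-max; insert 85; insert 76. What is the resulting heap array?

[87, 68, 85, 39, 61, 76, 54, 14, 21, 26, 16, 64, 75]

insert 26:
  append 26 at index 9 → [89, 68, 75, 39, 61, 64, 54, 14, 21, 26] (no swap needed)
insert 87:
  append 87 at index 10 → [89, 68, 75, 39, 61, 64, 54, 14, 21, 26, 87]
  87 > parent 61 at index 4, swap → [89, 68, 75, 39, 87, 64, 54, 14, 21, 26, 61]
  87 > parent 68 at index 1, swap → [89, 87, 75, 39, 68, 64, 54, 14, 21, 26, 61]
insert 16:
  append 16 at index 11 → [89, 87, 75, 39, 68, 64, 54, 14, 21, 26, 61, 16] (no swap needed)
extract-max → returns 89:
  remove root 89; move last element 16 to root → [16, 87, 75, 39, 68, 64, 54, 14, 21, 26, 61]
  16 vs larger child 87 at index 1, swap → [87, 16, 75, 39, 68, 64, 54, 14, 21, 26, 61]
  16 vs larger child 68 at index 4, swap → [87, 68, 75, 39, 16, 64, 54, 14, 21, 26, 61]
  16 vs larger child 61 at index 10, swap → [87, 68, 75, 39, 61, 64, 54, 14, 21, 26, 16]
insert 85:
  append 85 at index 11 → [87, 68, 75, 39, 61, 64, 54, 14, 21, 26, 16, 85]
  85 > parent 64 at index 5, swap → [87, 68, 75, 39, 61, 85, 54, 14, 21, 26, 16, 64]
  85 > parent 75 at index 2, swap → [87, 68, 85, 39, 61, 75, 54, 14, 21, 26, 16, 64]
insert 76:
  append 76 at index 12 → [87, 68, 85, 39, 61, 75, 54, 14, 21, 26, 16, 64, 76]
  76 > parent 75 at index 5, swap → [87, 68, 85, 39, 61, 76, 54, 14, 21, 26, 16, 64, 75]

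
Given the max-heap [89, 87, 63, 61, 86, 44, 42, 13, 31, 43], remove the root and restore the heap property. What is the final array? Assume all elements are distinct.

[87, 86, 63, 61, 43, 44, 42, 13, 31]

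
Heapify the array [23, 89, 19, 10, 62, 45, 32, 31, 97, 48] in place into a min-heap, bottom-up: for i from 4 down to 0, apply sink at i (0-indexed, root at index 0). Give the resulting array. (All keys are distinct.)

sift down from index 4:
  62 vs only child 48 at index 9, swap → [23, 89, 19, 10, 48, 45, 32, 31, 97, 62]
sift down from index 3: already satisfies heap property
sift down from index 2: already satisfies heap property
sift down from index 1:
  89 vs smaller child 10 at index 3, swap → [23, 10, 19, 89, 48, 45, 32, 31, 97, 62]
  89 vs smaller child 31 at index 7, swap → [23, 10, 19, 31, 48, 45, 32, 89, 97, 62]
sift down from index 0:
  23 vs smaller child 10 at index 1, swap → [10, 23, 19, 31, 48, 45, 32, 89, 97, 62]

[10, 23, 19, 31, 48, 45, 32, 89, 97, 62]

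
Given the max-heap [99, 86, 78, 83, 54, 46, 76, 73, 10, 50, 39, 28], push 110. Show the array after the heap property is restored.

append 110 at index 12 → [99, 86, 78, 83, 54, 46, 76, 73, 10, 50, 39, 28, 110]
110 > parent 46 at index 5, swap → [99, 86, 78, 83, 54, 110, 76, 73, 10, 50, 39, 28, 46]
110 > parent 78 at index 2, swap → [99, 86, 110, 83, 54, 78, 76, 73, 10, 50, 39, 28, 46]
110 > parent 99 at index 0, swap → [110, 86, 99, 83, 54, 78, 76, 73, 10, 50, 39, 28, 46]

[110, 86, 99, 83, 54, 78, 76, 73, 10, 50, 39, 28, 46]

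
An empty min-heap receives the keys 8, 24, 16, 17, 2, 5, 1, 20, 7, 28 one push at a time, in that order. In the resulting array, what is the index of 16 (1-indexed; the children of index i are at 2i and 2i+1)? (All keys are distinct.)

Insert 8:
  append 8 at index 1 → [8] (no swap needed)
Insert 24:
  append 24 at index 2 → [8, 24] (no swap needed)
Insert 16:
  append 16 at index 3 → [8, 24, 16] (no swap needed)
Insert 17:
  append 17 at index 4 → [8, 24, 16, 17]
  17 < parent 24 at index 2, swap → [8, 17, 16, 24]
Insert 2:
  append 2 at index 5 → [8, 17, 16, 24, 2]
  2 < parent 17 at index 2, swap → [8, 2, 16, 24, 17]
  2 < parent 8 at index 1, swap → [2, 8, 16, 24, 17]
Insert 5:
  append 5 at index 6 → [2, 8, 16, 24, 17, 5]
  5 < parent 16 at index 3, swap → [2, 8, 5, 24, 17, 16]
Insert 1:
  append 1 at index 7 → [2, 8, 5, 24, 17, 16, 1]
  1 < parent 5 at index 3, swap → [2, 8, 1, 24, 17, 16, 5]
  1 < parent 2 at index 1, swap → [1, 8, 2, 24, 17, 16, 5]
Insert 20:
  append 20 at index 8 → [1, 8, 2, 24, 17, 16, 5, 20]
  20 < parent 24 at index 4, swap → [1, 8, 2, 20, 17, 16, 5, 24]
Insert 7:
  append 7 at index 9 → [1, 8, 2, 20, 17, 16, 5, 24, 7]
  7 < parent 20 at index 4, swap → [1, 8, 2, 7, 17, 16, 5, 24, 20]
  7 < parent 8 at index 2, swap → [1, 7, 2, 8, 17, 16, 5, 24, 20]
Insert 28:
  append 28 at index 10 → [1, 7, 2, 8, 17, 16, 5, 24, 20, 28] (no swap needed)
resulting array: [1, 7, 2, 8, 17, 16, 5, 24, 20, 28]

6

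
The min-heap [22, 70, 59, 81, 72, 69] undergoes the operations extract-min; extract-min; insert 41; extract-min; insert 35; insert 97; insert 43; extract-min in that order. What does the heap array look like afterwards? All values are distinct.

[43, 69, 72, 81, 70, 97]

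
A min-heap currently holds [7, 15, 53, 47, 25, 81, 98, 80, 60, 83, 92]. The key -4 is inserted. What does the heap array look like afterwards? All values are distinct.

append -4 at index 11 → [7, 15, 53, 47, 25, 81, 98, 80, 60, 83, 92, -4]
-4 < parent 81 at index 5, swap → [7, 15, 53, 47, 25, -4, 98, 80, 60, 83, 92, 81]
-4 < parent 53 at index 2, swap → [7, 15, -4, 47, 25, 53, 98, 80, 60, 83, 92, 81]
-4 < parent 7 at index 0, swap → [-4, 15, 7, 47, 25, 53, 98, 80, 60, 83, 92, 81]

[-4, 15, 7, 47, 25, 53, 98, 80, 60, 83, 92, 81]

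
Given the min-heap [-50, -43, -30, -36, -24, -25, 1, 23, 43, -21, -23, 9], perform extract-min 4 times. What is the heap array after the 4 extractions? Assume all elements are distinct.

[-25, -24, -21, 9, -23, 43, 1, 23]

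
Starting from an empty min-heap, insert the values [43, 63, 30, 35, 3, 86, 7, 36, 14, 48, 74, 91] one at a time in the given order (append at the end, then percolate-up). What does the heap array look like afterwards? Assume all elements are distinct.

[3, 14, 7, 30, 35, 86, 43, 63, 36, 48, 74, 91]

Insert 43:
  append 43 at index 0 → [43] (no swap needed)
Insert 63:
  append 63 at index 1 → [43, 63] (no swap needed)
Insert 30:
  append 30 at index 2 → [43, 63, 30]
  30 < parent 43 at index 0, swap → [30, 63, 43]
Insert 35:
  append 35 at index 3 → [30, 63, 43, 35]
  35 < parent 63 at index 1, swap → [30, 35, 43, 63]
Insert 3:
  append 3 at index 4 → [30, 35, 43, 63, 3]
  3 < parent 35 at index 1, swap → [30, 3, 43, 63, 35]
  3 < parent 30 at index 0, swap → [3, 30, 43, 63, 35]
Insert 86:
  append 86 at index 5 → [3, 30, 43, 63, 35, 86] (no swap needed)
Insert 7:
  append 7 at index 6 → [3, 30, 43, 63, 35, 86, 7]
  7 < parent 43 at index 2, swap → [3, 30, 7, 63, 35, 86, 43]
Insert 36:
  append 36 at index 7 → [3, 30, 7, 63, 35, 86, 43, 36]
  36 < parent 63 at index 3, swap → [3, 30, 7, 36, 35, 86, 43, 63]
Insert 14:
  append 14 at index 8 → [3, 30, 7, 36, 35, 86, 43, 63, 14]
  14 < parent 36 at index 3, swap → [3, 30, 7, 14, 35, 86, 43, 63, 36]
  14 < parent 30 at index 1, swap → [3, 14, 7, 30, 35, 86, 43, 63, 36]
Insert 48:
  append 48 at index 9 → [3, 14, 7, 30, 35, 86, 43, 63, 36, 48] (no swap needed)
Insert 74:
  append 74 at index 10 → [3, 14, 7, 30, 35, 86, 43, 63, 36, 48, 74] (no swap needed)
Insert 91:
  append 91 at index 11 → [3, 14, 7, 30, 35, 86, 43, 63, 36, 48, 74, 91] (no swap needed)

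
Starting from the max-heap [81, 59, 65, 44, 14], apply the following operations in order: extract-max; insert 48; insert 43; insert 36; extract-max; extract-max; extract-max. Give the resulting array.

extract-max → returns 81:
  remove root 81; move last element 14 to root → [14, 59, 65, 44]
  14 vs larger child 65 at index 2, swap → [65, 59, 14, 44]
insert 48:
  append 48 at index 4 → [65, 59, 14, 44, 48] (no swap needed)
insert 43:
  append 43 at index 5 → [65, 59, 14, 44, 48, 43]
  43 > parent 14 at index 2, swap → [65, 59, 43, 44, 48, 14]
insert 36:
  append 36 at index 6 → [65, 59, 43, 44, 48, 14, 36] (no swap needed)
extract-max → returns 65:
  remove root 65; move last element 36 to root → [36, 59, 43, 44, 48, 14]
  36 vs larger child 59 at index 1, swap → [59, 36, 43, 44, 48, 14]
  36 vs larger child 48 at index 4, swap → [59, 48, 43, 44, 36, 14]
extract-max → returns 59:
  remove root 59; move last element 14 to root → [14, 48, 43, 44, 36]
  14 vs larger child 48 at index 1, swap → [48, 14, 43, 44, 36]
  14 vs larger child 44 at index 3, swap → [48, 44, 43, 14, 36]
extract-max → returns 48:
  remove root 48; move last element 36 to root → [36, 44, 43, 14]
  36 vs larger child 44 at index 1, swap → [44, 36, 43, 14]

[44, 36, 43, 14]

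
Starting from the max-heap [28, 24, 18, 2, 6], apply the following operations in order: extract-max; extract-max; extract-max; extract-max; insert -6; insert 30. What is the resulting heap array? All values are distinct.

[30, -6, 2]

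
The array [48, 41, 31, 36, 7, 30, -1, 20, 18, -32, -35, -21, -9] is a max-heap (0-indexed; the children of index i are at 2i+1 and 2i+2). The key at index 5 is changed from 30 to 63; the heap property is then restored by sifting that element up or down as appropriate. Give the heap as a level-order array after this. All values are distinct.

set index 5 from 30 to 63 → [48, 41, 31, 36, 7, 63, -1, 20, 18, -32, -35, -21, -9]
63 > parent 31 at index 2, swap → [48, 41, 63, 36, 7, 31, -1, 20, 18, -32, -35, -21, -9]
63 > parent 48 at index 0, swap → [63, 41, 48, 36, 7, 31, -1, 20, 18, -32, -35, -21, -9]

[63, 41, 48, 36, 7, 31, -1, 20, 18, -32, -35, -21, -9]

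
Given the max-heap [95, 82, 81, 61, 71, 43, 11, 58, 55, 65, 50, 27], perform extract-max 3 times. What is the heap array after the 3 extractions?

[71, 65, 50, 61, 27, 43, 11, 58, 55]

extract-max #1 returns 95:
  remove root 95; move last element 27 to root → [27, 82, 81, 61, 71, 43, 11, 58, 55, 65, 50]
  27 vs larger child 82 at index 1, swap → [82, 27, 81, 61, 71, 43, 11, 58, 55, 65, 50]
  27 vs larger child 71 at index 4, swap → [82, 71, 81, 61, 27, 43, 11, 58, 55, 65, 50]
  27 vs larger child 65 at index 9, swap → [82, 71, 81, 61, 65, 43, 11, 58, 55, 27, 50]
extract-max #2 returns 82:
  remove root 82; move last element 50 to root → [50, 71, 81, 61, 65, 43, 11, 58, 55, 27]
  50 vs larger child 81 at index 2, swap → [81, 71, 50, 61, 65, 43, 11, 58, 55, 27]
extract-max #3 returns 81:
  remove root 81; move last element 27 to root → [27, 71, 50, 61, 65, 43, 11, 58, 55]
  27 vs larger child 71 at index 1, swap → [71, 27, 50, 61, 65, 43, 11, 58, 55]
  27 vs larger child 65 at index 4, swap → [71, 65, 50, 61, 27, 43, 11, 58, 55]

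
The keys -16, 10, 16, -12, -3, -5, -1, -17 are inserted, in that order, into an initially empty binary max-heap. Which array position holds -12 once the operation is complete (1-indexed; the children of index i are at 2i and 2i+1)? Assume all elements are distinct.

5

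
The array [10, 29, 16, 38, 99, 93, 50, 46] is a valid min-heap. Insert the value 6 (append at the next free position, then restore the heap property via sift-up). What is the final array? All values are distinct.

[6, 10, 16, 29, 99, 93, 50, 46, 38]

append 6 at index 8 → [10, 29, 16, 38, 99, 93, 50, 46, 6]
6 < parent 38 at index 3, swap → [10, 29, 16, 6, 99, 93, 50, 46, 38]
6 < parent 29 at index 1, swap → [10, 6, 16, 29, 99, 93, 50, 46, 38]
6 < parent 10 at index 0, swap → [6, 10, 16, 29, 99, 93, 50, 46, 38]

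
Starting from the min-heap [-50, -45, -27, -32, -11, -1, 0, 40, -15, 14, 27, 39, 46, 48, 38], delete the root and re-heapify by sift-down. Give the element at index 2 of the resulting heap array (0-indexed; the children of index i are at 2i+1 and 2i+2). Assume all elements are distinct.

-27

remove root -50; move last element 38 to root → [38, -45, -27, -32, -11, -1, 0, 40, -15, 14, 27, 39, 46, 48]
38 vs smaller child -45 at index 1, swap → [-45, 38, -27, -32, -11, -1, 0, 40, -15, 14, 27, 39, 46, 48]
38 vs smaller child -32 at index 3, swap → [-45, -32, -27, 38, -11, -1, 0, 40, -15, 14, 27, 39, 46, 48]
38 vs smaller child -15 at index 8, swap → [-45, -32, -27, -15, -11, -1, 0, 40, 38, 14, 27, 39, 46, 48]
resulting array: [-45, -32, -27, -15, -11, -1, 0, 40, 38, 14, 27, 39, 46, 48]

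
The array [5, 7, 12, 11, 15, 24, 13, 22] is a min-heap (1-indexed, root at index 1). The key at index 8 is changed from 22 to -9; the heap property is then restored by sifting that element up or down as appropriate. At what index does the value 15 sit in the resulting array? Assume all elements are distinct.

set index 8 from 22 to -9 → [5, 7, 12, 11, 15, 24, 13, -9]
-9 < parent 11 at index 4, swap → [5, 7, 12, -9, 15, 24, 13, 11]
-9 < parent 7 at index 2, swap → [5, -9, 12, 7, 15, 24, 13, 11]
-9 < parent 5 at index 1, swap → [-9, 5, 12, 7, 15, 24, 13, 11]
resulting array: [-9, 5, 12, 7, 15, 24, 13, 11]

5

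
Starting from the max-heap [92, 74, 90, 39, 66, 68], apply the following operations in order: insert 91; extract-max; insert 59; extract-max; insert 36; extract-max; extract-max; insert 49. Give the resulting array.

insert 91:
  append 91 at index 6 → [92, 74, 90, 39, 66, 68, 91]
  91 > parent 90 at index 2, swap → [92, 74, 91, 39, 66, 68, 90]
extract-max → returns 92:
  remove root 92; move last element 90 to root → [90, 74, 91, 39, 66, 68]
  90 vs larger child 91 at index 2, swap → [91, 74, 90, 39, 66, 68]
insert 59:
  append 59 at index 6 → [91, 74, 90, 39, 66, 68, 59] (no swap needed)
extract-max → returns 91:
  remove root 91; move last element 59 to root → [59, 74, 90, 39, 66, 68]
  59 vs larger child 90 at index 2, swap → [90, 74, 59, 39, 66, 68]
  59 vs only child 68 at index 5, swap → [90, 74, 68, 39, 66, 59]
insert 36:
  append 36 at index 6 → [90, 74, 68, 39, 66, 59, 36] (no swap needed)
extract-max → returns 90:
  remove root 90; move last element 36 to root → [36, 74, 68, 39, 66, 59]
  36 vs larger child 74 at index 1, swap → [74, 36, 68, 39, 66, 59]
  36 vs larger child 66 at index 4, swap → [74, 66, 68, 39, 36, 59]
extract-max → returns 74:
  remove root 74; move last element 59 to root → [59, 66, 68, 39, 36]
  59 vs larger child 68 at index 2, swap → [68, 66, 59, 39, 36]
insert 49:
  append 49 at index 5 → [68, 66, 59, 39, 36, 49] (no swap needed)

[68, 66, 59, 39, 36, 49]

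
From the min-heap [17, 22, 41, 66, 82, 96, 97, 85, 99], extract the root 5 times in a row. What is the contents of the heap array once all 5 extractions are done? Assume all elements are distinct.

extract-min #1 returns 17:
  remove root 17; move last element 99 to root → [99, 22, 41, 66, 82, 96, 97, 85]
  99 vs smaller child 22 at index 1, swap → [22, 99, 41, 66, 82, 96, 97, 85]
  99 vs smaller child 66 at index 3, swap → [22, 66, 41, 99, 82, 96, 97, 85]
  99 vs only child 85 at index 7, swap → [22, 66, 41, 85, 82, 96, 97, 99]
extract-min #2 returns 22:
  remove root 22; move last element 99 to root → [99, 66, 41, 85, 82, 96, 97]
  99 vs smaller child 41 at index 2, swap → [41, 66, 99, 85, 82, 96, 97]
  99 vs smaller child 96 at index 5, swap → [41, 66, 96, 85, 82, 99, 97]
extract-min #3 returns 41:
  remove root 41; move last element 97 to root → [97, 66, 96, 85, 82, 99]
  97 vs smaller child 66 at index 1, swap → [66, 97, 96, 85, 82, 99]
  97 vs smaller child 82 at index 4, swap → [66, 82, 96, 85, 97, 99]
extract-min #4 returns 66:
  remove root 66; move last element 99 to root → [99, 82, 96, 85, 97]
  99 vs smaller child 82 at index 1, swap → [82, 99, 96, 85, 97]
  99 vs smaller child 85 at index 3, swap → [82, 85, 96, 99, 97]
extract-min #5 returns 82:
  remove root 82; move last element 97 to root → [97, 85, 96, 99]
  97 vs smaller child 85 at index 1, swap → [85, 97, 96, 99]

[85, 97, 96, 99]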